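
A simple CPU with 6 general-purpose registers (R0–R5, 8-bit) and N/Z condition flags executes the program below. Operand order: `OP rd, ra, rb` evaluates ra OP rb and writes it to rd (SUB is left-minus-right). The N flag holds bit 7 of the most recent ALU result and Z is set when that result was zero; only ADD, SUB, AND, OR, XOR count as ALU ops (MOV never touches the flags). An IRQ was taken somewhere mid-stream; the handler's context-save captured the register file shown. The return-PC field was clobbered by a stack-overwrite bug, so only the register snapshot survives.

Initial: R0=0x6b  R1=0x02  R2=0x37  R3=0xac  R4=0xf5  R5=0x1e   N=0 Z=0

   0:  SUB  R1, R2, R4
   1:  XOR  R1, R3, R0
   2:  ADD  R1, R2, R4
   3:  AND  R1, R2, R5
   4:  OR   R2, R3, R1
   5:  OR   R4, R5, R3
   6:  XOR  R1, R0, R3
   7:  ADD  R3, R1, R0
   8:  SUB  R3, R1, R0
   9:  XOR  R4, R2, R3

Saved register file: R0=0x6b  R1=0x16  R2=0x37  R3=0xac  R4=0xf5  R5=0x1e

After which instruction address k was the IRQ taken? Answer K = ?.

K = 3

after  0: R0=0x6b R1=0x42 R2=0x37 R3=0xac R4=0xf5 R5=0x1e  N=0 Z=0
after  1: R0=0x6b R1=0xc7 R2=0x37 R3=0xac R4=0xf5 R5=0x1e  N=1 Z=0
after  2: R0=0x6b R1=0x2c R2=0x37 R3=0xac R4=0xf5 R5=0x1e  N=0 Z=0
after  3: R0=0x6b R1=0x16 R2=0x37 R3=0xac R4=0xf5 R5=0x1e  N=0 Z=0
-- IRQ taken; context saved, return-PC = 4 --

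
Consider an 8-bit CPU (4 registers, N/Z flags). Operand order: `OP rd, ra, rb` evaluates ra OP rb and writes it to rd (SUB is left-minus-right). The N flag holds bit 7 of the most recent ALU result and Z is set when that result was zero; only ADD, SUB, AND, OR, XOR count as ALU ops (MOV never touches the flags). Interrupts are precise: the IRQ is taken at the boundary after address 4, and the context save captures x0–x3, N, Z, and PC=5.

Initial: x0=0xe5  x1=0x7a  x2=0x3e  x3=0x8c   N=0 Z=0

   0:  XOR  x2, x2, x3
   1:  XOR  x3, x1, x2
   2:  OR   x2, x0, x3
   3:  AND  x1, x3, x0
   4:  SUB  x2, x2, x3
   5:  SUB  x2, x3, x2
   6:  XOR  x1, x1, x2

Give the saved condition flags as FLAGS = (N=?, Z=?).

after  0: x0=0xe5 x1=0x7a x2=0xb2 x3=0x8c  N=1 Z=0
after  1: x0=0xe5 x1=0x7a x2=0xb2 x3=0xc8  N=1 Z=0
after  2: x0=0xe5 x1=0x7a x2=0xed x3=0xc8  N=1 Z=0
after  3: x0=0xe5 x1=0xc0 x2=0xed x3=0xc8  N=1 Z=0
after  4: x0=0xe5 x1=0xc0 x2=0x25 x3=0xc8  N=0 Z=0
-- IRQ taken; context saved, return-PC = 5 --

FLAGS = (N=0, Z=0)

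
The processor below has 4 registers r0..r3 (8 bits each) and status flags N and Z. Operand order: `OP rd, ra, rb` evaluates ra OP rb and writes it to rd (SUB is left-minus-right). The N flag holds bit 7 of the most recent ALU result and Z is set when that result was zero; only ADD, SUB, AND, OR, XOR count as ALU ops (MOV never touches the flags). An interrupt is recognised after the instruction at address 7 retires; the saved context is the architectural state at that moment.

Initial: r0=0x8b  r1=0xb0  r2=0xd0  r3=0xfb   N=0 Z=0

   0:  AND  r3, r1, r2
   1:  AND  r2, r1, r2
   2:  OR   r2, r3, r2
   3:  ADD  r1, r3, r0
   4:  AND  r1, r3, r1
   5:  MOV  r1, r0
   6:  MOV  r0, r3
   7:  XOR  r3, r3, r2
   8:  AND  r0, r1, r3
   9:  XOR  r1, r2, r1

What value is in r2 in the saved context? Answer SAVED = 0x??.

after  0: r0=0x8b r1=0xb0 r2=0xd0 r3=0x90  N=1 Z=0
after  1: r0=0x8b r1=0xb0 r2=0x90 r3=0x90  N=1 Z=0
after  2: r0=0x8b r1=0xb0 r2=0x90 r3=0x90  N=1 Z=0
after  3: r0=0x8b r1=0x1b r2=0x90 r3=0x90  N=0 Z=0
after  4: r0=0x8b r1=0x10 r2=0x90 r3=0x90  N=0 Z=0
after  5: r0=0x8b r1=0x8b r2=0x90 r3=0x90  N=0 Z=0
after  6: r0=0x90 r1=0x8b r2=0x90 r3=0x90  N=0 Z=0
after  7: r0=0x90 r1=0x8b r2=0x90 r3=0x00  N=0 Z=1
-- IRQ taken; context saved, return-PC = 8 --

SAVED = 0x90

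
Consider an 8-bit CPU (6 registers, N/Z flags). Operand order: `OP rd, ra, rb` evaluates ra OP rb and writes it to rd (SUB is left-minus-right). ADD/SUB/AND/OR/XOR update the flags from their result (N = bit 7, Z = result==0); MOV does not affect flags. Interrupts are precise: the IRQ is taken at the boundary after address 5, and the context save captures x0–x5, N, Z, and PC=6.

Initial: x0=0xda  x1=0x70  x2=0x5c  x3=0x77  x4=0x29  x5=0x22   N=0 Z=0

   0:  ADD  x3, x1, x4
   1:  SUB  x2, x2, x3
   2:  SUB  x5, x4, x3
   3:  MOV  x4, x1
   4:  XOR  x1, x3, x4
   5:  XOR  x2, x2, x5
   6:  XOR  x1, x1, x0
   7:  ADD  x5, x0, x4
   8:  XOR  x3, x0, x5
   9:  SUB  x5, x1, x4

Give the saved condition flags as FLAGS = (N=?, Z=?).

after  0: x0=0xda x1=0x70 x2=0x5c x3=0x99 x4=0x29 x5=0x22  N=1 Z=0
after  1: x0=0xda x1=0x70 x2=0xc3 x3=0x99 x4=0x29 x5=0x22  N=1 Z=0
after  2: x0=0xda x1=0x70 x2=0xc3 x3=0x99 x4=0x29 x5=0x90  N=1 Z=0
after  3: x0=0xda x1=0x70 x2=0xc3 x3=0x99 x4=0x70 x5=0x90  N=1 Z=0
after  4: x0=0xda x1=0xe9 x2=0xc3 x3=0x99 x4=0x70 x5=0x90  N=1 Z=0
after  5: x0=0xda x1=0xe9 x2=0x53 x3=0x99 x4=0x70 x5=0x90  N=0 Z=0
-- IRQ taken; context saved, return-PC = 6 --

FLAGS = (N=0, Z=0)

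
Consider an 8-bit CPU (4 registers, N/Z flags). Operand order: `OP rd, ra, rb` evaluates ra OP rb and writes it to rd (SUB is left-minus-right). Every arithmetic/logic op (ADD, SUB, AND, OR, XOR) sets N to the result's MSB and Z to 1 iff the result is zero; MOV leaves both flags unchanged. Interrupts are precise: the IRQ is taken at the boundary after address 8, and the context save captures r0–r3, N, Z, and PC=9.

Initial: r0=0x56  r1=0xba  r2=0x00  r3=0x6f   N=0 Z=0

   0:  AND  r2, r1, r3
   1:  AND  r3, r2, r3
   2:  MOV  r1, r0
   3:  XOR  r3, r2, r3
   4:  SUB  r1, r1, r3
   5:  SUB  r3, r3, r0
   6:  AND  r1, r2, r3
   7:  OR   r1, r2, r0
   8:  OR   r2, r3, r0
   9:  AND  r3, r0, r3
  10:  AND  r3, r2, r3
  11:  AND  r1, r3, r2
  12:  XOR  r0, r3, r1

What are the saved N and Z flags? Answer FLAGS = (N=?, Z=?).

FLAGS = (N=1, Z=0)

after  0: r0=0x56 r1=0xba r2=0x2a r3=0x6f  N=0 Z=0
after  1: r0=0x56 r1=0xba r2=0x2a r3=0x2a  N=0 Z=0
after  2: r0=0x56 r1=0x56 r2=0x2a r3=0x2a  N=0 Z=0
after  3: r0=0x56 r1=0x56 r2=0x2a r3=0x00  N=0 Z=1
after  4: r0=0x56 r1=0x56 r2=0x2a r3=0x00  N=0 Z=0
after  5: r0=0x56 r1=0x56 r2=0x2a r3=0xaa  N=1 Z=0
after  6: r0=0x56 r1=0x2a r2=0x2a r3=0xaa  N=0 Z=0
after  7: r0=0x56 r1=0x7e r2=0x2a r3=0xaa  N=0 Z=0
after  8: r0=0x56 r1=0x7e r2=0xfe r3=0xaa  N=1 Z=0
-- IRQ taken; context saved, return-PC = 9 --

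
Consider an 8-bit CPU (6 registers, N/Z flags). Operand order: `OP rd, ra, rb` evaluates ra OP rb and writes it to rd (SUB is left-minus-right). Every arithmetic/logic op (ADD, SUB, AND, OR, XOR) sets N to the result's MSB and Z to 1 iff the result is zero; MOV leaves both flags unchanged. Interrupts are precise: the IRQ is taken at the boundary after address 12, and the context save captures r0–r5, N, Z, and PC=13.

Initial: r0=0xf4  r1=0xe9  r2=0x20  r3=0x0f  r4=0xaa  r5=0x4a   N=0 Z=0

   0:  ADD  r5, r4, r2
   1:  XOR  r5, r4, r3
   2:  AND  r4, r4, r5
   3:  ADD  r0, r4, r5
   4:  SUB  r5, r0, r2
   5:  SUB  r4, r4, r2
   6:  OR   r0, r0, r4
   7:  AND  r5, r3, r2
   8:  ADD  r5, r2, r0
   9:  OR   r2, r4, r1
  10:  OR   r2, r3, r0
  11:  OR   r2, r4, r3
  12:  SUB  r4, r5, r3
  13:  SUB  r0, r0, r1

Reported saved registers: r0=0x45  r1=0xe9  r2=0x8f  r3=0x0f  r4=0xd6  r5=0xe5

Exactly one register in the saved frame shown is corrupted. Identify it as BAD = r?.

BAD = r0

after  0: r0=0xf4 r1=0xe9 r2=0x20 r3=0x0f r4=0xaa r5=0xca  N=1 Z=0
after  1: r0=0xf4 r1=0xe9 r2=0x20 r3=0x0f r4=0xaa r5=0xa5  N=1 Z=0
after  2: r0=0xf4 r1=0xe9 r2=0x20 r3=0x0f r4=0xa0 r5=0xa5  N=1 Z=0
after  3: r0=0x45 r1=0xe9 r2=0x20 r3=0x0f r4=0xa0 r5=0xa5  N=0 Z=0
after  4: r0=0x45 r1=0xe9 r2=0x20 r3=0x0f r4=0xa0 r5=0x25  N=0 Z=0
after  5: r0=0x45 r1=0xe9 r2=0x20 r3=0x0f r4=0x80 r5=0x25  N=1 Z=0
after  6: r0=0xc5 r1=0xe9 r2=0x20 r3=0x0f r4=0x80 r5=0x25  N=1 Z=0
after  7: r0=0xc5 r1=0xe9 r2=0x20 r3=0x0f r4=0x80 r5=0x00  N=0 Z=1
after  8: r0=0xc5 r1=0xe9 r2=0x20 r3=0x0f r4=0x80 r5=0xe5  N=1 Z=0
after  9: r0=0xc5 r1=0xe9 r2=0xe9 r3=0x0f r4=0x80 r5=0xe5  N=1 Z=0
after 10: r0=0xc5 r1=0xe9 r2=0xcf r3=0x0f r4=0x80 r5=0xe5  N=1 Z=0
after 11: r0=0xc5 r1=0xe9 r2=0x8f r3=0x0f r4=0x80 r5=0xe5  N=1 Z=0
after 12: r0=0xc5 r1=0xe9 r2=0x8f r3=0x0f r4=0xd6 r5=0xe5  N=1 Z=0
-- IRQ taken; context saved, return-PC = 13 --
mismatch: r0: reported 0x45 vs actual 0xc5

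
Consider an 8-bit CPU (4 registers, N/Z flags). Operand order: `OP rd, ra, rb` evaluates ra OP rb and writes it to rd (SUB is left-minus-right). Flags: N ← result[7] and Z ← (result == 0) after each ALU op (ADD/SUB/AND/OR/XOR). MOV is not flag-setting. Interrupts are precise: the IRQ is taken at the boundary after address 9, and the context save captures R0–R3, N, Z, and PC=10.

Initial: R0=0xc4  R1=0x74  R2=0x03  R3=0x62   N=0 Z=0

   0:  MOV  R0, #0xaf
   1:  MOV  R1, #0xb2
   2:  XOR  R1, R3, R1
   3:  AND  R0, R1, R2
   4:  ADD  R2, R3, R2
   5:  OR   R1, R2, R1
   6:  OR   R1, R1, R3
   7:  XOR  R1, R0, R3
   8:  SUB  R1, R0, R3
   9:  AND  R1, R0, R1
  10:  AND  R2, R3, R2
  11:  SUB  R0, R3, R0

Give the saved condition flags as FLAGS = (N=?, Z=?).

FLAGS = (N=0, Z=1)

after  0: R0=0xaf R1=0x74 R2=0x03 R3=0x62  N=0 Z=0
after  1: R0=0xaf R1=0xb2 R2=0x03 R3=0x62  N=0 Z=0
after  2: R0=0xaf R1=0xd0 R2=0x03 R3=0x62  N=1 Z=0
after  3: R0=0x00 R1=0xd0 R2=0x03 R3=0x62  N=0 Z=1
after  4: R0=0x00 R1=0xd0 R2=0x65 R3=0x62  N=0 Z=0
after  5: R0=0x00 R1=0xf5 R2=0x65 R3=0x62  N=1 Z=0
after  6: R0=0x00 R1=0xf7 R2=0x65 R3=0x62  N=1 Z=0
after  7: R0=0x00 R1=0x62 R2=0x65 R3=0x62  N=0 Z=0
after  8: R0=0x00 R1=0x9e R2=0x65 R3=0x62  N=1 Z=0
after  9: R0=0x00 R1=0x00 R2=0x65 R3=0x62  N=0 Z=1
-- IRQ taken; context saved, return-PC = 10 --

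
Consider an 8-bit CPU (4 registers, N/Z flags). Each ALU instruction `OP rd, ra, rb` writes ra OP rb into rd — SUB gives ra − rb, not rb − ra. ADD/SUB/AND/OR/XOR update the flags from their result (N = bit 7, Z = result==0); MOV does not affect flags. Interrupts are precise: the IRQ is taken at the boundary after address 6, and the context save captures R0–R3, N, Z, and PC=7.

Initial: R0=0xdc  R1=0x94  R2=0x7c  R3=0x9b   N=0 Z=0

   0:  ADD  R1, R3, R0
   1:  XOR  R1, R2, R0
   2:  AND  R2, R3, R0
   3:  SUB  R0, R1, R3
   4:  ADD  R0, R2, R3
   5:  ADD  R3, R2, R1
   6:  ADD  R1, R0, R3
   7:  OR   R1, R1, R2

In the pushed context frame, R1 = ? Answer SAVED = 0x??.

after  0: R0=0xdc R1=0x77 R2=0x7c R3=0x9b  N=0 Z=0
after  1: R0=0xdc R1=0xa0 R2=0x7c R3=0x9b  N=1 Z=0
after  2: R0=0xdc R1=0xa0 R2=0x98 R3=0x9b  N=1 Z=0
after  3: R0=0x05 R1=0xa0 R2=0x98 R3=0x9b  N=0 Z=0
after  4: R0=0x33 R1=0xa0 R2=0x98 R3=0x9b  N=0 Z=0
after  5: R0=0x33 R1=0xa0 R2=0x98 R3=0x38  N=0 Z=0
after  6: R0=0x33 R1=0x6b R2=0x98 R3=0x38  N=0 Z=0
-- IRQ taken; context saved, return-PC = 7 --

SAVED = 0x6b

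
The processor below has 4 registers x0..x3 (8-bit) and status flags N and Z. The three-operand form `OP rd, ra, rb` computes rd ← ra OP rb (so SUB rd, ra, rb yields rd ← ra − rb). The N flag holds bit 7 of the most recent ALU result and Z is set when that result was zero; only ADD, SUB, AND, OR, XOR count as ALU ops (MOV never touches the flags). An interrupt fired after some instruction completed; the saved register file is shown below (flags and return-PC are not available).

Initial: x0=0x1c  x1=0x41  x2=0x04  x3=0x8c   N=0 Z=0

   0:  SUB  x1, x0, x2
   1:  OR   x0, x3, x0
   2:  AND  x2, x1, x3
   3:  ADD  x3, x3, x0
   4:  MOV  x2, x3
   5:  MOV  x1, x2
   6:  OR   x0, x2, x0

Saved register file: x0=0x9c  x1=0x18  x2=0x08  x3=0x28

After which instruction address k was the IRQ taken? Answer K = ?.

K = 3

after  0: x0=0x1c x1=0x18 x2=0x04 x3=0x8c  N=0 Z=0
after  1: x0=0x9c x1=0x18 x2=0x04 x3=0x8c  N=1 Z=0
after  2: x0=0x9c x1=0x18 x2=0x08 x3=0x8c  N=0 Z=0
after  3: x0=0x9c x1=0x18 x2=0x08 x3=0x28  N=0 Z=0
-- IRQ taken; context saved, return-PC = 4 --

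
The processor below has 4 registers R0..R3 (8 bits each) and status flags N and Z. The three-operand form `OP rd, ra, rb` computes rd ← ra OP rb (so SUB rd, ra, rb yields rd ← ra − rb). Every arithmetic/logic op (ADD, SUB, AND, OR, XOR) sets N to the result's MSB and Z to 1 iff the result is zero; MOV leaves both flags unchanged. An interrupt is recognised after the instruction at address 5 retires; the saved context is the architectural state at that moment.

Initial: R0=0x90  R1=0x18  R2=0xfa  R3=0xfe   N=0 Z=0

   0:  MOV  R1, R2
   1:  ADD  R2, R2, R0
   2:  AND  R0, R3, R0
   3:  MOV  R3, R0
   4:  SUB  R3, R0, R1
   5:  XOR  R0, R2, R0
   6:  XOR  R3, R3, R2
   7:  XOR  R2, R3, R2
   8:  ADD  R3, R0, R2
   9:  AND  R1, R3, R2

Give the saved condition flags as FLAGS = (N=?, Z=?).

FLAGS = (N=0, Z=0)

after  0: R0=0x90 R1=0xfa R2=0xfa R3=0xfe  N=0 Z=0
after  1: R0=0x90 R1=0xfa R2=0x8a R3=0xfe  N=1 Z=0
after  2: R0=0x90 R1=0xfa R2=0x8a R3=0xfe  N=1 Z=0
after  3: R0=0x90 R1=0xfa R2=0x8a R3=0x90  N=1 Z=0
after  4: R0=0x90 R1=0xfa R2=0x8a R3=0x96  N=1 Z=0
after  5: R0=0x1a R1=0xfa R2=0x8a R3=0x96  N=0 Z=0
-- IRQ taken; context saved, return-PC = 6 --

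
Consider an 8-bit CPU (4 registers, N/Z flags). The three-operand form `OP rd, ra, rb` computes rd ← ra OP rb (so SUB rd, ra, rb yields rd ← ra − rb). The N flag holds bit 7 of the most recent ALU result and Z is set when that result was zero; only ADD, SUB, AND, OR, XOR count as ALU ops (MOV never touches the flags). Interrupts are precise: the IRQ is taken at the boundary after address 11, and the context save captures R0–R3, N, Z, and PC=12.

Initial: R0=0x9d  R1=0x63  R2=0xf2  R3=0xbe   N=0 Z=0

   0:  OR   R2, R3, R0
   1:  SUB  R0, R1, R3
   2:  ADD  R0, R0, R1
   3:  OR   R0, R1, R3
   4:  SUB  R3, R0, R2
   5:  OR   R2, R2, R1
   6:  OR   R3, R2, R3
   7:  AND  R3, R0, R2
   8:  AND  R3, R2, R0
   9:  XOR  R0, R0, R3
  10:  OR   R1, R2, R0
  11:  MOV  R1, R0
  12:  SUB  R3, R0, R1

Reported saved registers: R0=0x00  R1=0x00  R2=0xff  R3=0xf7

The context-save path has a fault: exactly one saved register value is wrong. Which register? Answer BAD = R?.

BAD = R3

after  0: R0=0x9d R1=0x63 R2=0xbf R3=0xbe  N=1 Z=0
after  1: R0=0xa5 R1=0x63 R2=0xbf R3=0xbe  N=1 Z=0
after  2: R0=0x08 R1=0x63 R2=0xbf R3=0xbe  N=0 Z=0
after  3: R0=0xff R1=0x63 R2=0xbf R3=0xbe  N=1 Z=0
after  4: R0=0xff R1=0x63 R2=0xbf R3=0x40  N=0 Z=0
after  5: R0=0xff R1=0x63 R2=0xff R3=0x40  N=1 Z=0
after  6: R0=0xff R1=0x63 R2=0xff R3=0xff  N=1 Z=0
after  7: R0=0xff R1=0x63 R2=0xff R3=0xff  N=1 Z=0
after  8: R0=0xff R1=0x63 R2=0xff R3=0xff  N=1 Z=0
after  9: R0=0x00 R1=0x63 R2=0xff R3=0xff  N=0 Z=1
after 10: R0=0x00 R1=0xff R2=0xff R3=0xff  N=1 Z=0
after 11: R0=0x00 R1=0x00 R2=0xff R3=0xff  N=1 Z=0
-- IRQ taken; context saved, return-PC = 12 --
mismatch: R3: reported 0xf7 vs actual 0xff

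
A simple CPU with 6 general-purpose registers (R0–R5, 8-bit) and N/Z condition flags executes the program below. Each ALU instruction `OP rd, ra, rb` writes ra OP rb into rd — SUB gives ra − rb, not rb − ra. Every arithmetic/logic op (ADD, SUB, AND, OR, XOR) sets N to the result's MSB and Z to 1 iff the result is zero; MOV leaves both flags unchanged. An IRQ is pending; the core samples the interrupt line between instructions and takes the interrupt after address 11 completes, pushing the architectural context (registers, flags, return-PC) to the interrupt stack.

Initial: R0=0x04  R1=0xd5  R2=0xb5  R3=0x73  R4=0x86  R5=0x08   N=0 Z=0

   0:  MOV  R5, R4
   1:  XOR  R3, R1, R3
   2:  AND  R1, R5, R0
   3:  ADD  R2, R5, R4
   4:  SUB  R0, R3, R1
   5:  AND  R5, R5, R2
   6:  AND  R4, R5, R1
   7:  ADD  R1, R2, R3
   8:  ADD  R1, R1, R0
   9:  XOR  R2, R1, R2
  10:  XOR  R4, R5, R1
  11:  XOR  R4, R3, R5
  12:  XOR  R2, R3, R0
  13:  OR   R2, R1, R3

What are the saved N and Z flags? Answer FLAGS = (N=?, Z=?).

FLAGS = (N=1, Z=0)

after  0: R0=0x04 R1=0xd5 R2=0xb5 R3=0x73 R4=0x86 R5=0x86  N=0 Z=0
after  1: R0=0x04 R1=0xd5 R2=0xb5 R3=0xa6 R4=0x86 R5=0x86  N=1 Z=0
after  2: R0=0x04 R1=0x04 R2=0xb5 R3=0xa6 R4=0x86 R5=0x86  N=0 Z=0
after  3: R0=0x04 R1=0x04 R2=0x0c R3=0xa6 R4=0x86 R5=0x86  N=0 Z=0
after  4: R0=0xa2 R1=0x04 R2=0x0c R3=0xa6 R4=0x86 R5=0x86  N=1 Z=0
after  5: R0=0xa2 R1=0x04 R2=0x0c R3=0xa6 R4=0x86 R5=0x04  N=0 Z=0
after  6: R0=0xa2 R1=0x04 R2=0x0c R3=0xa6 R4=0x04 R5=0x04  N=0 Z=0
after  7: R0=0xa2 R1=0xb2 R2=0x0c R3=0xa6 R4=0x04 R5=0x04  N=1 Z=0
after  8: R0=0xa2 R1=0x54 R2=0x0c R3=0xa6 R4=0x04 R5=0x04  N=0 Z=0
after  9: R0=0xa2 R1=0x54 R2=0x58 R3=0xa6 R4=0x04 R5=0x04  N=0 Z=0
after 10: R0=0xa2 R1=0x54 R2=0x58 R3=0xa6 R4=0x50 R5=0x04  N=0 Z=0
after 11: R0=0xa2 R1=0x54 R2=0x58 R3=0xa6 R4=0xa2 R5=0x04  N=1 Z=0
-- IRQ taken; context saved, return-PC = 12 --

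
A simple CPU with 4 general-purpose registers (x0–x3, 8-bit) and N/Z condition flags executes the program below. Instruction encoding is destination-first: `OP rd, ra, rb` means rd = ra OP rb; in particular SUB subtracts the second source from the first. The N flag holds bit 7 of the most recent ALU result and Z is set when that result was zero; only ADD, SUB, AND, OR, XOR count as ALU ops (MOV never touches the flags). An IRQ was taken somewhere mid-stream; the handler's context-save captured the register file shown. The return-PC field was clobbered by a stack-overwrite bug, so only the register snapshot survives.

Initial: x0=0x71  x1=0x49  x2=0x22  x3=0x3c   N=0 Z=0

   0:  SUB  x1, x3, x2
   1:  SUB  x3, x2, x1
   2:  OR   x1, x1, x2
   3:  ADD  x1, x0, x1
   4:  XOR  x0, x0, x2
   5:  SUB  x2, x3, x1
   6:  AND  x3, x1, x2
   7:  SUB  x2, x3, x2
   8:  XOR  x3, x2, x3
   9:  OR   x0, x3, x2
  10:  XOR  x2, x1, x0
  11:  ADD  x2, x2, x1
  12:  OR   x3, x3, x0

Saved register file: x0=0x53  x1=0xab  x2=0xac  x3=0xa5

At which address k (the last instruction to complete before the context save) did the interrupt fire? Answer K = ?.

K = 8

after  0: x0=0x71 x1=0x1a x2=0x22 x3=0x3c  N=0 Z=0
after  1: x0=0x71 x1=0x1a x2=0x22 x3=0x08  N=0 Z=0
after  2: x0=0x71 x1=0x3a x2=0x22 x3=0x08  N=0 Z=0
after  3: x0=0x71 x1=0xab x2=0x22 x3=0x08  N=1 Z=0
after  4: x0=0x53 x1=0xab x2=0x22 x3=0x08  N=0 Z=0
after  5: x0=0x53 x1=0xab x2=0x5d x3=0x08  N=0 Z=0
after  6: x0=0x53 x1=0xab x2=0x5d x3=0x09  N=0 Z=0
after  7: x0=0x53 x1=0xab x2=0xac x3=0x09  N=1 Z=0
after  8: x0=0x53 x1=0xab x2=0xac x3=0xa5  N=1 Z=0
-- IRQ taken; context saved, return-PC = 9 --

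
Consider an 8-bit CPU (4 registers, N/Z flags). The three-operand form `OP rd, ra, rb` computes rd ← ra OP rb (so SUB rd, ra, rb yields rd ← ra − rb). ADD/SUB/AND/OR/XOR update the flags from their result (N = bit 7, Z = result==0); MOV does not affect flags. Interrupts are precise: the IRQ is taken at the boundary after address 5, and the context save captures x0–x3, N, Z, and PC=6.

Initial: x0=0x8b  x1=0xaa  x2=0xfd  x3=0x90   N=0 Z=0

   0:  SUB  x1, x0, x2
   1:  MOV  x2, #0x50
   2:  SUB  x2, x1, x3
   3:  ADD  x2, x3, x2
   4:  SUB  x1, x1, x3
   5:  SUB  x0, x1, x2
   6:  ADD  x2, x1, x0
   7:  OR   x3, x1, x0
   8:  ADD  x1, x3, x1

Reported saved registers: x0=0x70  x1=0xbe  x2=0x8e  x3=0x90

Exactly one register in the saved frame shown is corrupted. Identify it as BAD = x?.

after  0: x0=0x8b x1=0x8e x2=0xfd x3=0x90  N=1 Z=0
after  1: x0=0x8b x1=0x8e x2=0x50 x3=0x90  N=1 Z=0
after  2: x0=0x8b x1=0x8e x2=0xfe x3=0x90  N=1 Z=0
after  3: x0=0x8b x1=0x8e x2=0x8e x3=0x90  N=1 Z=0
after  4: x0=0x8b x1=0xfe x2=0x8e x3=0x90  N=1 Z=0
after  5: x0=0x70 x1=0xfe x2=0x8e x3=0x90  N=0 Z=0
-- IRQ taken; context saved, return-PC = 6 --
mismatch: x1: reported 0xbe vs actual 0xfe

BAD = x1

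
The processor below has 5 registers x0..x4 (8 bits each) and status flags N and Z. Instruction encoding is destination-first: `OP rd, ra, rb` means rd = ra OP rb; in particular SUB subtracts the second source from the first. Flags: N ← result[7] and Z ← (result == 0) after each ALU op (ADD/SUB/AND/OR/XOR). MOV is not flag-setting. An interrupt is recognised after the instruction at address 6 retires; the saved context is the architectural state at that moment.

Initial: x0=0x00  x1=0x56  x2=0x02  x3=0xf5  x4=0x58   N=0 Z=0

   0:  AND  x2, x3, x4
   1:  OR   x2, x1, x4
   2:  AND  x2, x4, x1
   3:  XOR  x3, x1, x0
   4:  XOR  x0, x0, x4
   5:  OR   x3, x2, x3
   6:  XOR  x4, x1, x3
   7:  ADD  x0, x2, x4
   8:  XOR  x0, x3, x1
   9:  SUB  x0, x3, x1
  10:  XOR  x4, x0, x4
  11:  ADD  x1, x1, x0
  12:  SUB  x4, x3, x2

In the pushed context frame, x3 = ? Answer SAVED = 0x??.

SAVED = 0x56

after  0: x0=0x00 x1=0x56 x2=0x50 x3=0xf5 x4=0x58  N=0 Z=0
after  1: x0=0x00 x1=0x56 x2=0x5e x3=0xf5 x4=0x58  N=0 Z=0
after  2: x0=0x00 x1=0x56 x2=0x50 x3=0xf5 x4=0x58  N=0 Z=0
after  3: x0=0x00 x1=0x56 x2=0x50 x3=0x56 x4=0x58  N=0 Z=0
after  4: x0=0x58 x1=0x56 x2=0x50 x3=0x56 x4=0x58  N=0 Z=0
after  5: x0=0x58 x1=0x56 x2=0x50 x3=0x56 x4=0x58  N=0 Z=0
after  6: x0=0x58 x1=0x56 x2=0x50 x3=0x56 x4=0x00  N=0 Z=1
-- IRQ taken; context saved, return-PC = 7 --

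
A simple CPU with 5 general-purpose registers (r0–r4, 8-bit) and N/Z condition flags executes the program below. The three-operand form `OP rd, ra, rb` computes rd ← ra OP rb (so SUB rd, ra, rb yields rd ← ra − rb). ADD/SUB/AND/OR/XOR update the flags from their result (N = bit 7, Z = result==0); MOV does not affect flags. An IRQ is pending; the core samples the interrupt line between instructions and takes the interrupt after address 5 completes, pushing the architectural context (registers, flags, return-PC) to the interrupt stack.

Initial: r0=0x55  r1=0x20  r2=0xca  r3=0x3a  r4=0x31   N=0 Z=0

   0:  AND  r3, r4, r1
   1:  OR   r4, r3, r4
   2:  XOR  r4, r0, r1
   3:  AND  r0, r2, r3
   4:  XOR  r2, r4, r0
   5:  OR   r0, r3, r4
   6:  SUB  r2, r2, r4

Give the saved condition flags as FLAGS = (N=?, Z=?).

after  0: r0=0x55 r1=0x20 r2=0xca r3=0x20 r4=0x31  N=0 Z=0
after  1: r0=0x55 r1=0x20 r2=0xca r3=0x20 r4=0x31  N=0 Z=0
after  2: r0=0x55 r1=0x20 r2=0xca r3=0x20 r4=0x75  N=0 Z=0
after  3: r0=0x00 r1=0x20 r2=0xca r3=0x20 r4=0x75  N=0 Z=1
after  4: r0=0x00 r1=0x20 r2=0x75 r3=0x20 r4=0x75  N=0 Z=0
after  5: r0=0x75 r1=0x20 r2=0x75 r3=0x20 r4=0x75  N=0 Z=0
-- IRQ taken; context saved, return-PC = 6 --

FLAGS = (N=0, Z=0)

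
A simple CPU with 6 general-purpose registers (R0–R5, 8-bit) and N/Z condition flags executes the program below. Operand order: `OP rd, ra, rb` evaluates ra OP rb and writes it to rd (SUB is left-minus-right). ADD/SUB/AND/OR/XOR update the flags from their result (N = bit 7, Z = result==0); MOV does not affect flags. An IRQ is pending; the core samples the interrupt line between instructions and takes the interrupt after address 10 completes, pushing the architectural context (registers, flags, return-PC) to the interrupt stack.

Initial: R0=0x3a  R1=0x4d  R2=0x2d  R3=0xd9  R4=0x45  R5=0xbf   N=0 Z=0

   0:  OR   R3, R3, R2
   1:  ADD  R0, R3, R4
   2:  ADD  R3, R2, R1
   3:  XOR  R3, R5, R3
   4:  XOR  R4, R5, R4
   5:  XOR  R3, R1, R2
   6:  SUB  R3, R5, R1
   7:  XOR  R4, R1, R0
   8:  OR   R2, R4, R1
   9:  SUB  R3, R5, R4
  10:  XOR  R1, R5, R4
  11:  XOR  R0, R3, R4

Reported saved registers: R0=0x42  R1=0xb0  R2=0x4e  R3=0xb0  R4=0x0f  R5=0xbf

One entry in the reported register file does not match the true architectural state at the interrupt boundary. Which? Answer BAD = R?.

BAD = R2

after  0: R0=0x3a R1=0x4d R2=0x2d R3=0xfd R4=0x45 R5=0xbf  N=1 Z=0
after  1: R0=0x42 R1=0x4d R2=0x2d R3=0xfd R4=0x45 R5=0xbf  N=0 Z=0
after  2: R0=0x42 R1=0x4d R2=0x2d R3=0x7a R4=0x45 R5=0xbf  N=0 Z=0
after  3: R0=0x42 R1=0x4d R2=0x2d R3=0xc5 R4=0x45 R5=0xbf  N=1 Z=0
after  4: R0=0x42 R1=0x4d R2=0x2d R3=0xc5 R4=0xfa R5=0xbf  N=1 Z=0
after  5: R0=0x42 R1=0x4d R2=0x2d R3=0x60 R4=0xfa R5=0xbf  N=0 Z=0
after  6: R0=0x42 R1=0x4d R2=0x2d R3=0x72 R4=0xfa R5=0xbf  N=0 Z=0
after  7: R0=0x42 R1=0x4d R2=0x2d R3=0x72 R4=0x0f R5=0xbf  N=0 Z=0
after  8: R0=0x42 R1=0x4d R2=0x4f R3=0x72 R4=0x0f R5=0xbf  N=0 Z=0
after  9: R0=0x42 R1=0x4d R2=0x4f R3=0xb0 R4=0x0f R5=0xbf  N=1 Z=0
after 10: R0=0x42 R1=0xb0 R2=0x4f R3=0xb0 R4=0x0f R5=0xbf  N=1 Z=0
-- IRQ taken; context saved, return-PC = 11 --
mismatch: R2: reported 0x4e vs actual 0x4f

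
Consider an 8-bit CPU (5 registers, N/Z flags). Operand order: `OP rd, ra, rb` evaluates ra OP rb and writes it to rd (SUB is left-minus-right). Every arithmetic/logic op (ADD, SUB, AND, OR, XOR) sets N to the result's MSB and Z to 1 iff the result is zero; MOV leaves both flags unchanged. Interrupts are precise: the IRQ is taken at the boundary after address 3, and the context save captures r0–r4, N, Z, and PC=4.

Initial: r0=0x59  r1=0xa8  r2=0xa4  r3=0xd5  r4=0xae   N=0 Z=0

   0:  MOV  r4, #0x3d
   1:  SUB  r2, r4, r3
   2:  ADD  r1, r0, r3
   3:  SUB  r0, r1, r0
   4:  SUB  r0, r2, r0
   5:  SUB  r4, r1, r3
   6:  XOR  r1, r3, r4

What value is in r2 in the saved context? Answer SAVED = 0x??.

SAVED = 0x68

after  0: r0=0x59 r1=0xa8 r2=0xa4 r3=0xd5 r4=0x3d  N=0 Z=0
after  1: r0=0x59 r1=0xa8 r2=0x68 r3=0xd5 r4=0x3d  N=0 Z=0
after  2: r0=0x59 r1=0x2e r2=0x68 r3=0xd5 r4=0x3d  N=0 Z=0
after  3: r0=0xd5 r1=0x2e r2=0x68 r3=0xd5 r4=0x3d  N=1 Z=0
-- IRQ taken; context saved, return-PC = 4 --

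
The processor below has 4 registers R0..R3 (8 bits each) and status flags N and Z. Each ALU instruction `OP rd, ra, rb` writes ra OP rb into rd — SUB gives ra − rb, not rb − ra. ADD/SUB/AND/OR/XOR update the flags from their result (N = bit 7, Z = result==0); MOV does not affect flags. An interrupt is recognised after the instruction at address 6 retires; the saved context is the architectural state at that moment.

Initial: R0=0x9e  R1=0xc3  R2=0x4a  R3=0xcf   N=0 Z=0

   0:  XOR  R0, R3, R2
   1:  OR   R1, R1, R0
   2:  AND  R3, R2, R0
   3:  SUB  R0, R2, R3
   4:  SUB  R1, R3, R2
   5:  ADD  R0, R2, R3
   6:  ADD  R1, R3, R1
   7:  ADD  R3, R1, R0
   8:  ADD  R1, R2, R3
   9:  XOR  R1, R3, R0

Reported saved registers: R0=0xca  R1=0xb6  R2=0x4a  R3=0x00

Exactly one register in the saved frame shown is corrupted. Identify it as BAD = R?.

after  0: R0=0x85 R1=0xc3 R2=0x4a R3=0xcf  N=1 Z=0
after  1: R0=0x85 R1=0xc7 R2=0x4a R3=0xcf  N=1 Z=0
after  2: R0=0x85 R1=0xc7 R2=0x4a R3=0x00  N=0 Z=1
after  3: R0=0x4a R1=0xc7 R2=0x4a R3=0x00  N=0 Z=0
after  4: R0=0x4a R1=0xb6 R2=0x4a R3=0x00  N=1 Z=0
after  5: R0=0x4a R1=0xb6 R2=0x4a R3=0x00  N=0 Z=0
after  6: R0=0x4a R1=0xb6 R2=0x4a R3=0x00  N=1 Z=0
-- IRQ taken; context saved, return-PC = 7 --
mismatch: R0: reported 0xca vs actual 0x4a

BAD = R0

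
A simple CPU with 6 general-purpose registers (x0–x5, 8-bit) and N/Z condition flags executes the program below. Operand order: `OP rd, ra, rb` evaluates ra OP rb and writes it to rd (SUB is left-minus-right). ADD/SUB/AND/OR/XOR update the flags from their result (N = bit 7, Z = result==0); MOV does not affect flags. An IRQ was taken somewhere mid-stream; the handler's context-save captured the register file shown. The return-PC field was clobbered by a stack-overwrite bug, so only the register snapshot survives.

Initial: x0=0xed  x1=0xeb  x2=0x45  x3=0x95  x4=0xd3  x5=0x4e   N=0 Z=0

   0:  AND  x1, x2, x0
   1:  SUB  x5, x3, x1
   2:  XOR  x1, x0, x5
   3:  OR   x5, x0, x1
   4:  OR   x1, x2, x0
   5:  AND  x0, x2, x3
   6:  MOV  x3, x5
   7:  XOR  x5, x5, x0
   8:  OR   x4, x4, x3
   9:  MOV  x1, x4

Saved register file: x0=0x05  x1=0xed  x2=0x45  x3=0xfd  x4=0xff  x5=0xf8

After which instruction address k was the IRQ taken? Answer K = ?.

after  0: x0=0xed x1=0x45 x2=0x45 x3=0x95 x4=0xd3 x5=0x4e  N=0 Z=0
after  1: x0=0xed x1=0x45 x2=0x45 x3=0x95 x4=0xd3 x5=0x50  N=0 Z=0
after  2: x0=0xed x1=0xbd x2=0x45 x3=0x95 x4=0xd3 x5=0x50  N=1 Z=0
after  3: x0=0xed x1=0xbd x2=0x45 x3=0x95 x4=0xd3 x5=0xfd  N=1 Z=0
after  4: x0=0xed x1=0xed x2=0x45 x3=0x95 x4=0xd3 x5=0xfd  N=1 Z=0
after  5: x0=0x05 x1=0xed x2=0x45 x3=0x95 x4=0xd3 x5=0xfd  N=0 Z=0
after  6: x0=0x05 x1=0xed x2=0x45 x3=0xfd x4=0xd3 x5=0xfd  N=0 Z=0
after  7: x0=0x05 x1=0xed x2=0x45 x3=0xfd x4=0xd3 x5=0xf8  N=1 Z=0
after  8: x0=0x05 x1=0xed x2=0x45 x3=0xfd x4=0xff x5=0xf8  N=1 Z=0
-- IRQ taken; context saved, return-PC = 9 --

K = 8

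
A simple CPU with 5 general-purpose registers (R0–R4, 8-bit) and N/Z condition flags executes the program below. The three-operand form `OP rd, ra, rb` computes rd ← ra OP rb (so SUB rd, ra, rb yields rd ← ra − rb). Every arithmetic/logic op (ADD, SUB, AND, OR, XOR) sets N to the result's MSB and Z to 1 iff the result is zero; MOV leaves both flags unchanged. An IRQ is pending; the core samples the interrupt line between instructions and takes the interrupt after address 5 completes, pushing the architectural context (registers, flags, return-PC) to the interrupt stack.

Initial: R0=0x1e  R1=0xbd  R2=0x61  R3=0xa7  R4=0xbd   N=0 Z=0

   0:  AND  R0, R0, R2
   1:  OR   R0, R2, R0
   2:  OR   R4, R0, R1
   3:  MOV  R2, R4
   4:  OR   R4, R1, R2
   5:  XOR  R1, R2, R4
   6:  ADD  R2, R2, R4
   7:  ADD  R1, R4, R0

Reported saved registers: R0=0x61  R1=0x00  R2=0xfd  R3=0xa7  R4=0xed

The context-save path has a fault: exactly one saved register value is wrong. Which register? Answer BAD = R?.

BAD = R4

after  0: R0=0x00 R1=0xbd R2=0x61 R3=0xa7 R4=0xbd  N=0 Z=1
after  1: R0=0x61 R1=0xbd R2=0x61 R3=0xa7 R4=0xbd  N=0 Z=0
after  2: R0=0x61 R1=0xbd R2=0x61 R3=0xa7 R4=0xfd  N=1 Z=0
after  3: R0=0x61 R1=0xbd R2=0xfd R3=0xa7 R4=0xfd  N=1 Z=0
after  4: R0=0x61 R1=0xbd R2=0xfd R3=0xa7 R4=0xfd  N=1 Z=0
after  5: R0=0x61 R1=0x00 R2=0xfd R3=0xa7 R4=0xfd  N=0 Z=1
-- IRQ taken; context saved, return-PC = 6 --
mismatch: R4: reported 0xed vs actual 0xfd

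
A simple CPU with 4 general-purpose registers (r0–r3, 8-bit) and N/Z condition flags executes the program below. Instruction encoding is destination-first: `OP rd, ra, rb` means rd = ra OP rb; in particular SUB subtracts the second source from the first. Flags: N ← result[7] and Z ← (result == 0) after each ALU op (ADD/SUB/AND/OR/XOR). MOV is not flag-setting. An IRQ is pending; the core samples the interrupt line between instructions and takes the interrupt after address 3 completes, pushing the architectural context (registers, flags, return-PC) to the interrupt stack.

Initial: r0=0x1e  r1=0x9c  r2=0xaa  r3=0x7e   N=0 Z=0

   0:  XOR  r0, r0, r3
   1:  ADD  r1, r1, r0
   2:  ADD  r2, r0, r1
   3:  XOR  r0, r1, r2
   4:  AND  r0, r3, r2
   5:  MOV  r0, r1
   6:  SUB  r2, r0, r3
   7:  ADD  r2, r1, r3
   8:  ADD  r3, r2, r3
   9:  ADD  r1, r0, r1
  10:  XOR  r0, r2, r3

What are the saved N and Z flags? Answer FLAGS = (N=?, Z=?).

FLAGS = (N=1, Z=0)

after  0: r0=0x60 r1=0x9c r2=0xaa r3=0x7e  N=0 Z=0
after  1: r0=0x60 r1=0xfc r2=0xaa r3=0x7e  N=1 Z=0
after  2: r0=0x60 r1=0xfc r2=0x5c r3=0x7e  N=0 Z=0
after  3: r0=0xa0 r1=0xfc r2=0x5c r3=0x7e  N=1 Z=0
-- IRQ taken; context saved, return-PC = 4 --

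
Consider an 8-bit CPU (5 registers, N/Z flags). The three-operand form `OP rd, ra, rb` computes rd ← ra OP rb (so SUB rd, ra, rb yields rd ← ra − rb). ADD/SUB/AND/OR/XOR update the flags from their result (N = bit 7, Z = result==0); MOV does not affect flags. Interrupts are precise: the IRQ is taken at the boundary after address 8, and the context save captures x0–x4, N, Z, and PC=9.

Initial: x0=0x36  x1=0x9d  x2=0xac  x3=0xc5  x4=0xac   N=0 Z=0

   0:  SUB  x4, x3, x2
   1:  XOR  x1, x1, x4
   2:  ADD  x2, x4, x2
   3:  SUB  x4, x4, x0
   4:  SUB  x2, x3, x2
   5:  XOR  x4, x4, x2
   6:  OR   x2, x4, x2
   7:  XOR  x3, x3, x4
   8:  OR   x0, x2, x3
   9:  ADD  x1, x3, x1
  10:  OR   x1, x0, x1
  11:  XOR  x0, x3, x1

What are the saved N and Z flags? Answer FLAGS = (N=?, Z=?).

after  0: x0=0x36 x1=0x9d x2=0xac x3=0xc5 x4=0x19  N=0 Z=0
after  1: x0=0x36 x1=0x84 x2=0xac x3=0xc5 x4=0x19  N=1 Z=0
after  2: x0=0x36 x1=0x84 x2=0xc5 x3=0xc5 x4=0x19  N=1 Z=0
after  3: x0=0x36 x1=0x84 x2=0xc5 x3=0xc5 x4=0xe3  N=1 Z=0
after  4: x0=0x36 x1=0x84 x2=0x00 x3=0xc5 x4=0xe3  N=0 Z=1
after  5: x0=0x36 x1=0x84 x2=0x00 x3=0xc5 x4=0xe3  N=1 Z=0
after  6: x0=0x36 x1=0x84 x2=0xe3 x3=0xc5 x4=0xe3  N=1 Z=0
after  7: x0=0x36 x1=0x84 x2=0xe3 x3=0x26 x4=0xe3  N=0 Z=0
after  8: x0=0xe7 x1=0x84 x2=0xe3 x3=0x26 x4=0xe3  N=1 Z=0
-- IRQ taken; context saved, return-PC = 9 --

FLAGS = (N=1, Z=0)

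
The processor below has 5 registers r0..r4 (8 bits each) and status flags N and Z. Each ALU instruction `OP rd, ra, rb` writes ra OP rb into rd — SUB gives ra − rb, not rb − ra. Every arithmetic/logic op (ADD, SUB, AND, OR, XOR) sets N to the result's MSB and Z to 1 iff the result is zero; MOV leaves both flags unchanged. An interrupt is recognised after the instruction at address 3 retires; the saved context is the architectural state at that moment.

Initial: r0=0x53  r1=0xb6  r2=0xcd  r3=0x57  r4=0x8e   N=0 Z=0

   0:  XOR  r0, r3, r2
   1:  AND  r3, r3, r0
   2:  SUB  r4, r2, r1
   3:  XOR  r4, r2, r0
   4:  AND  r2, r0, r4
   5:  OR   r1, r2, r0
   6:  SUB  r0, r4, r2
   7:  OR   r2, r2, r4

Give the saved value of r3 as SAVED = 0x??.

after  0: r0=0x9a r1=0xb6 r2=0xcd r3=0x57 r4=0x8e  N=1 Z=0
after  1: r0=0x9a r1=0xb6 r2=0xcd r3=0x12 r4=0x8e  N=0 Z=0
after  2: r0=0x9a r1=0xb6 r2=0xcd r3=0x12 r4=0x17  N=0 Z=0
after  3: r0=0x9a r1=0xb6 r2=0xcd r3=0x12 r4=0x57  N=0 Z=0
-- IRQ taken; context saved, return-PC = 4 --

SAVED = 0x12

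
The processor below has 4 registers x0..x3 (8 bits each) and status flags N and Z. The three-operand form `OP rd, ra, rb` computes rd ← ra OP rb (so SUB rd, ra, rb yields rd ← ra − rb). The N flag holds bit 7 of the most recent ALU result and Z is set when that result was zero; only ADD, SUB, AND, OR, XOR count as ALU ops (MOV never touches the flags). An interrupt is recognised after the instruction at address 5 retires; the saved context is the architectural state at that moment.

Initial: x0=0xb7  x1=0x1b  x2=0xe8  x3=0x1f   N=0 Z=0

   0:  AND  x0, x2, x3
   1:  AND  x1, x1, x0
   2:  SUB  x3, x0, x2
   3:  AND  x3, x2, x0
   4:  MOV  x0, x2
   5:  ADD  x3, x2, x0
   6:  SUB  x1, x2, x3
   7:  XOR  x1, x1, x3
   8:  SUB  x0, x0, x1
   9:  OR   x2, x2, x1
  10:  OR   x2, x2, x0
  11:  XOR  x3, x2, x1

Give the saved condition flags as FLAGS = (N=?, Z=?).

FLAGS = (N=1, Z=0)

after  0: x0=0x08 x1=0x1b x2=0xe8 x3=0x1f  N=0 Z=0
after  1: x0=0x08 x1=0x08 x2=0xe8 x3=0x1f  N=0 Z=0
after  2: x0=0x08 x1=0x08 x2=0xe8 x3=0x20  N=0 Z=0
after  3: x0=0x08 x1=0x08 x2=0xe8 x3=0x08  N=0 Z=0
after  4: x0=0xe8 x1=0x08 x2=0xe8 x3=0x08  N=0 Z=0
after  5: x0=0xe8 x1=0x08 x2=0xe8 x3=0xd0  N=1 Z=0
-- IRQ taken; context saved, return-PC = 6 --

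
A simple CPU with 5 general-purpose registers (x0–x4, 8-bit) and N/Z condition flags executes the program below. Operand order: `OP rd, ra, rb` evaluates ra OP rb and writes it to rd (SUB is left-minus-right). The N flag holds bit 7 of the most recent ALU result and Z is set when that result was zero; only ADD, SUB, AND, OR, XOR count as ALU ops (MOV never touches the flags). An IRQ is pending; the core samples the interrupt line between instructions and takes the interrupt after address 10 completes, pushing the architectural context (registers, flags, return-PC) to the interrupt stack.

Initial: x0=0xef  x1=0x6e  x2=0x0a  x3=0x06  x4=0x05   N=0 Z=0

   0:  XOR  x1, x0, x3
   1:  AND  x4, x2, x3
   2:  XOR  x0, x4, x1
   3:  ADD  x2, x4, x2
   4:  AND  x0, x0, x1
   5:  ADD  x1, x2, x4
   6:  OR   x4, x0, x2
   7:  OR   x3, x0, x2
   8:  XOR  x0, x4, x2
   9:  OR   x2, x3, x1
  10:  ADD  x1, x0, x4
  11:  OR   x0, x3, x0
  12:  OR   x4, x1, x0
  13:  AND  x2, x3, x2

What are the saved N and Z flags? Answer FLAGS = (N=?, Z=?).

after  0: x0=0xef x1=0xe9 x2=0x0a x3=0x06 x4=0x05  N=1 Z=0
after  1: x0=0xef x1=0xe9 x2=0x0a x3=0x06 x4=0x02  N=0 Z=0
after  2: x0=0xeb x1=0xe9 x2=0x0a x3=0x06 x4=0x02  N=1 Z=0
after  3: x0=0xeb x1=0xe9 x2=0x0c x3=0x06 x4=0x02  N=0 Z=0
after  4: x0=0xe9 x1=0xe9 x2=0x0c x3=0x06 x4=0x02  N=1 Z=0
after  5: x0=0xe9 x1=0x0e x2=0x0c x3=0x06 x4=0x02  N=0 Z=0
after  6: x0=0xe9 x1=0x0e x2=0x0c x3=0x06 x4=0xed  N=1 Z=0
after  7: x0=0xe9 x1=0x0e x2=0x0c x3=0xed x4=0xed  N=1 Z=0
after  8: x0=0xe1 x1=0x0e x2=0x0c x3=0xed x4=0xed  N=1 Z=0
after  9: x0=0xe1 x1=0x0e x2=0xef x3=0xed x4=0xed  N=1 Z=0
after 10: x0=0xe1 x1=0xce x2=0xef x3=0xed x4=0xed  N=1 Z=0
-- IRQ taken; context saved, return-PC = 11 --

FLAGS = (N=1, Z=0)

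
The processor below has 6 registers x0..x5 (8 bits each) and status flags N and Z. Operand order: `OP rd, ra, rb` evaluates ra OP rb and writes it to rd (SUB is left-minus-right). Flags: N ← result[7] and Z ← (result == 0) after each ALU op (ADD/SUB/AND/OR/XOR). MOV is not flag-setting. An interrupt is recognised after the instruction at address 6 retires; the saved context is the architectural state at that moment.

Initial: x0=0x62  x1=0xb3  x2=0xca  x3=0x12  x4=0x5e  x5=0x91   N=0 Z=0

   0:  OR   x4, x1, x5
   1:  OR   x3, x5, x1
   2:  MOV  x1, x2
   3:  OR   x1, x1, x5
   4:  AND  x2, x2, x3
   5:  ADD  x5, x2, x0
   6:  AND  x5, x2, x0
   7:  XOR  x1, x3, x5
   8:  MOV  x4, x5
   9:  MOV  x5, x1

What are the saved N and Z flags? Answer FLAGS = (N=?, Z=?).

FLAGS = (N=0, Z=0)

after  0: x0=0x62 x1=0xb3 x2=0xca x3=0x12 x4=0xb3 x5=0x91  N=1 Z=0
after  1: x0=0x62 x1=0xb3 x2=0xca x3=0xb3 x4=0xb3 x5=0x91  N=1 Z=0
after  2: x0=0x62 x1=0xca x2=0xca x3=0xb3 x4=0xb3 x5=0x91  N=1 Z=0
after  3: x0=0x62 x1=0xdb x2=0xca x3=0xb3 x4=0xb3 x5=0x91  N=1 Z=0
after  4: x0=0x62 x1=0xdb x2=0x82 x3=0xb3 x4=0xb3 x5=0x91  N=1 Z=0
after  5: x0=0x62 x1=0xdb x2=0x82 x3=0xb3 x4=0xb3 x5=0xe4  N=1 Z=0
after  6: x0=0x62 x1=0xdb x2=0x82 x3=0xb3 x4=0xb3 x5=0x02  N=0 Z=0
-- IRQ taken; context saved, return-PC = 7 --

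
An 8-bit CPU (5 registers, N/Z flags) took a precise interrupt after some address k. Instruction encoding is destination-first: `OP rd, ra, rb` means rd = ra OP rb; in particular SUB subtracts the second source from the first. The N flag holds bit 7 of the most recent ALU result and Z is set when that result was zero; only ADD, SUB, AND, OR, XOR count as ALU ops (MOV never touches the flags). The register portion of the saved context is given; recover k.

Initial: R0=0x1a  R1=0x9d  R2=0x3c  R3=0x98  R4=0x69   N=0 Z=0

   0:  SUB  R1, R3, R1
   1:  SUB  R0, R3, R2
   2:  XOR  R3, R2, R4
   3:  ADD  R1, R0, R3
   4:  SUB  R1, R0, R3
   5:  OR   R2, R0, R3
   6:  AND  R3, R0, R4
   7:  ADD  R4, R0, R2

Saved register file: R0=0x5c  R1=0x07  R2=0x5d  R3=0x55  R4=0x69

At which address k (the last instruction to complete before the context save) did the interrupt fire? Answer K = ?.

after  0: R0=0x1a R1=0xfb R2=0x3c R3=0x98 R4=0x69  N=1 Z=0
after  1: R0=0x5c R1=0xfb R2=0x3c R3=0x98 R4=0x69  N=0 Z=0
after  2: R0=0x5c R1=0xfb R2=0x3c R3=0x55 R4=0x69  N=0 Z=0
after  3: R0=0x5c R1=0xb1 R2=0x3c R3=0x55 R4=0x69  N=1 Z=0
after  4: R0=0x5c R1=0x07 R2=0x3c R3=0x55 R4=0x69  N=0 Z=0
after  5: R0=0x5c R1=0x07 R2=0x5d R3=0x55 R4=0x69  N=0 Z=0
-- IRQ taken; context saved, return-PC = 6 --

K = 5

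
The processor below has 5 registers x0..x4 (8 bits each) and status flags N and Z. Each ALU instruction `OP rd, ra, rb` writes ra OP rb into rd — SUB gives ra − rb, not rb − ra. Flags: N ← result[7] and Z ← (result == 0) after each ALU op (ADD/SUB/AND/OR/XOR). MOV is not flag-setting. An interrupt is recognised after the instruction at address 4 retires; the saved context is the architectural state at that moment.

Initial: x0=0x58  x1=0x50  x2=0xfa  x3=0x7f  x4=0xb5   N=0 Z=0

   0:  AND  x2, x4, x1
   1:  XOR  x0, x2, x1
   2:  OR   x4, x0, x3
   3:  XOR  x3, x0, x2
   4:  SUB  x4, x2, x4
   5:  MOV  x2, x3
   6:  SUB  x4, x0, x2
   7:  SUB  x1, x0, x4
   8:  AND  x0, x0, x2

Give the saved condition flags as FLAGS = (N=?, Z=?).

FLAGS = (N=1, Z=0)

after  0: x0=0x58 x1=0x50 x2=0x10 x3=0x7f x4=0xb5  N=0 Z=0
after  1: x0=0x40 x1=0x50 x2=0x10 x3=0x7f x4=0xb5  N=0 Z=0
after  2: x0=0x40 x1=0x50 x2=0x10 x3=0x7f x4=0x7f  N=0 Z=0
after  3: x0=0x40 x1=0x50 x2=0x10 x3=0x50 x4=0x7f  N=0 Z=0
after  4: x0=0x40 x1=0x50 x2=0x10 x3=0x50 x4=0x91  N=1 Z=0
-- IRQ taken; context saved, return-PC = 5 --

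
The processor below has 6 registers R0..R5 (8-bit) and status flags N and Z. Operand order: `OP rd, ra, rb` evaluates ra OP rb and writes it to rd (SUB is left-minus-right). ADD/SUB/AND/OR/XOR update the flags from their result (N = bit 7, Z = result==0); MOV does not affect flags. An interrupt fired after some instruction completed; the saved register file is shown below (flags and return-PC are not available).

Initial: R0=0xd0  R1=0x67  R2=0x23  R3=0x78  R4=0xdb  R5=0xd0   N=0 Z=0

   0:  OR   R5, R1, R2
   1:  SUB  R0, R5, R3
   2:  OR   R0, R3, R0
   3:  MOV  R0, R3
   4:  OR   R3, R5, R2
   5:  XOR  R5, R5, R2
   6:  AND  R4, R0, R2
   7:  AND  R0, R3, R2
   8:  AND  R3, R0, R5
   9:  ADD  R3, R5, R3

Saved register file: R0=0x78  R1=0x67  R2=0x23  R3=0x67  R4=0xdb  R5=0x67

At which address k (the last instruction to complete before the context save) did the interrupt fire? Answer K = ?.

K = 4

after  0: R0=0xd0 R1=0x67 R2=0x23 R3=0x78 R4=0xdb R5=0x67  N=0 Z=0
after  1: R0=0xef R1=0x67 R2=0x23 R3=0x78 R4=0xdb R5=0x67  N=1 Z=0
after  2: R0=0xff R1=0x67 R2=0x23 R3=0x78 R4=0xdb R5=0x67  N=1 Z=0
after  3: R0=0x78 R1=0x67 R2=0x23 R3=0x78 R4=0xdb R5=0x67  N=1 Z=0
after  4: R0=0x78 R1=0x67 R2=0x23 R3=0x67 R4=0xdb R5=0x67  N=0 Z=0
-- IRQ taken; context saved, return-PC = 5 --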